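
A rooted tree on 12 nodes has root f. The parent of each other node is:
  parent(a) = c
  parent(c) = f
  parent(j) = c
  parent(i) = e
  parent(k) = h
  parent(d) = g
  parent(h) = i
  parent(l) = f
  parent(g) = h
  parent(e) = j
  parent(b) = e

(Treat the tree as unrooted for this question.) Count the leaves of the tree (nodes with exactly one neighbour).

5

The leaves are a, b, d, k, l.
That is 5 leaves.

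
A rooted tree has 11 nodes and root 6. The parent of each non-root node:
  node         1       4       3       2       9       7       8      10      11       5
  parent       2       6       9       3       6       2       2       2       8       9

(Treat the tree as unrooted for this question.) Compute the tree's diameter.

Starting from 4, a farthest node is 11 at distance 6.
One longest path: 4 – 6 – 9 – 3 – 2 – 8 – 11.
So the diameter is 6.

6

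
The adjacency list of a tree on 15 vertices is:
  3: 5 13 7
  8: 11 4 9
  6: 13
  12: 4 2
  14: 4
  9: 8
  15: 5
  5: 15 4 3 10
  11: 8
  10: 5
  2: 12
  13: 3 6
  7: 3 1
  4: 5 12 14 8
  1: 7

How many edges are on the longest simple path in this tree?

6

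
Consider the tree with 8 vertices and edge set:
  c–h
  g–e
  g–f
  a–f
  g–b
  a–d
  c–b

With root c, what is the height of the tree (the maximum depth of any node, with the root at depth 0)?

A deepest node is d, reached by c–b–g–f–a–d.
That path has 5 edges, so the height is 5.

5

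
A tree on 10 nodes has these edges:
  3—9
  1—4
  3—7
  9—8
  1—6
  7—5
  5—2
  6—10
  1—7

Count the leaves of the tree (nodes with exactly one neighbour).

The leaves are 2, 4, 8, 10.
That is 4 leaves.

4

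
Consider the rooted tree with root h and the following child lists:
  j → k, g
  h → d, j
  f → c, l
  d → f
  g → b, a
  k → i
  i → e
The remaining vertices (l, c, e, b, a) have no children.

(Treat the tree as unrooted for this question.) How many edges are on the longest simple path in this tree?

Starting from e, a farthest node is l at distance 7.
One longest path: e–i–k–j–h–d–f–l.
So the diameter is 7.

7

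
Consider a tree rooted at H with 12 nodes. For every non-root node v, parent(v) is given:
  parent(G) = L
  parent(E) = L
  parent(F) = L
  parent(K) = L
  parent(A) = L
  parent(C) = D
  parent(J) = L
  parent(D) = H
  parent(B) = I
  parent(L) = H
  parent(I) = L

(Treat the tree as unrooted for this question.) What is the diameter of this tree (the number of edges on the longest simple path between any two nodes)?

5

A longest path is C – D – H – L – I – B, with 5 edges.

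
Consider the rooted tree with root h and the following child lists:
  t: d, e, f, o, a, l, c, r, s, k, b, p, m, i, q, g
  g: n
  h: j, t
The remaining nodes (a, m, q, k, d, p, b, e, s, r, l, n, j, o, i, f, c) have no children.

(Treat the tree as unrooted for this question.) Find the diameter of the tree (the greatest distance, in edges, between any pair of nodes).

A longest path is n–g–t–h–j, with 4 edges.

4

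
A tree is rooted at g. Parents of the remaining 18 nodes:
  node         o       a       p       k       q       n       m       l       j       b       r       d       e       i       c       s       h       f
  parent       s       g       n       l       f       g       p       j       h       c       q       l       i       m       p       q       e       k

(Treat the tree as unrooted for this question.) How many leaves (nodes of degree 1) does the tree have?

5

Degree-1 nodes: a, b, d, o, r — 5 of them.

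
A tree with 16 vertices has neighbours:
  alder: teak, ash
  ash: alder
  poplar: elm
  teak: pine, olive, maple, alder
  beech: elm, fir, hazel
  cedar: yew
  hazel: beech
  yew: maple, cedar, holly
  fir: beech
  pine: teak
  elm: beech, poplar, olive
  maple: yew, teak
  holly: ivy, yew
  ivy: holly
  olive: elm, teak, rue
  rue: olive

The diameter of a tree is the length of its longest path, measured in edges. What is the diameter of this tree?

8

A longest path is ivy-holly-yew-maple-teak-olive-elm-beech-hazel, with 8 edges.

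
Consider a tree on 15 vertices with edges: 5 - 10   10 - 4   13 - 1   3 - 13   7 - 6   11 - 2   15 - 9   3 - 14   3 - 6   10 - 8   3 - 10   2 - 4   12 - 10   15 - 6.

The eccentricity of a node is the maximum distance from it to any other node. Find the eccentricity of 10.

4

The node farthest from 10 is 9, via 10–3–6–15–9 — 4 edges.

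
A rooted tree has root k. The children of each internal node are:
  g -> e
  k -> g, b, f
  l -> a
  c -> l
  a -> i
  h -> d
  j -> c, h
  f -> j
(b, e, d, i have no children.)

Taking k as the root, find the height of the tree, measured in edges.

6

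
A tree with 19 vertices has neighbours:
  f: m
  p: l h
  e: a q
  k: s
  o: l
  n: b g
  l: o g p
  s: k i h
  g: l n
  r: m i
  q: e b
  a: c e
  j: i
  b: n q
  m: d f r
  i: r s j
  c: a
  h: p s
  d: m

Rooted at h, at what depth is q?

6

Path from h to q: h–p–l–g–n–b–q, which has 6 edges.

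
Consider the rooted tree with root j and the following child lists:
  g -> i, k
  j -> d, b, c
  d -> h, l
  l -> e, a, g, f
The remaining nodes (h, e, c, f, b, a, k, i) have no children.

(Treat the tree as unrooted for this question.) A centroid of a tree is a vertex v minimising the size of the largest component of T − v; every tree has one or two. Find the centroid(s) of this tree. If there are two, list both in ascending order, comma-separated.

l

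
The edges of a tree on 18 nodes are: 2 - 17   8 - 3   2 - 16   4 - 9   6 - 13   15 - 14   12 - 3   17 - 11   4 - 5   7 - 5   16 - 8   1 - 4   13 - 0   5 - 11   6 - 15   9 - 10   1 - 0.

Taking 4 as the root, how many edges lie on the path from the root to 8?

Climbing from 8 to the root: 8 – 16 – 2 – 17 – 11 – 5 – 4. That's 6 steps.

6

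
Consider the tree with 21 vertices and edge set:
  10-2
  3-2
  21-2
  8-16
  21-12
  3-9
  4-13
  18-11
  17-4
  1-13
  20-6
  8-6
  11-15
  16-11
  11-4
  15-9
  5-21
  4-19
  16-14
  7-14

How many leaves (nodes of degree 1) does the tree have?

The leaves are 1, 5, 7, 10, 12, 17, 18, 19, 20.
That is 9 leaves.

9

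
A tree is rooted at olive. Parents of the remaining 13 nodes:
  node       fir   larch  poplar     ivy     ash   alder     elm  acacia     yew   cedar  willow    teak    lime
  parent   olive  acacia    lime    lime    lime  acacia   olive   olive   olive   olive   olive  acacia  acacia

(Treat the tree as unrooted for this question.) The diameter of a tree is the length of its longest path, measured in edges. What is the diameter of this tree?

BFS from cedar reaches poplar last, at distance 4; BFS from poplar confirms no node is farther.
Path: cedar - olive - acacia - lime - poplar.

4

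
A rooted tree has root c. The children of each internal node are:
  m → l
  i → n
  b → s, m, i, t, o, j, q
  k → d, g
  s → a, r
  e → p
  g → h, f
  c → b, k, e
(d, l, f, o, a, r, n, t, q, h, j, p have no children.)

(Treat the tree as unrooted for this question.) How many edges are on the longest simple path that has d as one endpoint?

5

The node farthest from d is r (n, a, l also at distance 5), via d–k–c–b–s–r — 5 edges.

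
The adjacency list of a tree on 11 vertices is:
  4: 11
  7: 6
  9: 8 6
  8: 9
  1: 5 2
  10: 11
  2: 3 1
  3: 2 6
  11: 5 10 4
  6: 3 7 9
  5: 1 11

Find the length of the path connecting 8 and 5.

6

The path is 8–9–6–3–2–1–5, which has 6 edges.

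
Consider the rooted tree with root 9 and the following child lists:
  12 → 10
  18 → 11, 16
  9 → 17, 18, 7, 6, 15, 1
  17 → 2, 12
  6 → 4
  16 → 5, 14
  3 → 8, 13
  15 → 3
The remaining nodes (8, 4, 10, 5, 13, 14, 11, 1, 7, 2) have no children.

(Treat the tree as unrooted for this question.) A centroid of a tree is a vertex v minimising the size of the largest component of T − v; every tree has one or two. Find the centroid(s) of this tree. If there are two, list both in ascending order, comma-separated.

If 9 is removed the pieces have sizes 5, 4, 4, 2, 1, 1, all ≤ ⌊18/2⌋ = 9.
No neighbour of 9 does as well, so 9 is the unique centroid.

9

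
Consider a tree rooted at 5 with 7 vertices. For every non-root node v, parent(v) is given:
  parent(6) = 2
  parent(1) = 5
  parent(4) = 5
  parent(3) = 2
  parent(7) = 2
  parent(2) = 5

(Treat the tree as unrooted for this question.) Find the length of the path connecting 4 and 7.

4 – 5 – 2 – 7: 3 edges.

3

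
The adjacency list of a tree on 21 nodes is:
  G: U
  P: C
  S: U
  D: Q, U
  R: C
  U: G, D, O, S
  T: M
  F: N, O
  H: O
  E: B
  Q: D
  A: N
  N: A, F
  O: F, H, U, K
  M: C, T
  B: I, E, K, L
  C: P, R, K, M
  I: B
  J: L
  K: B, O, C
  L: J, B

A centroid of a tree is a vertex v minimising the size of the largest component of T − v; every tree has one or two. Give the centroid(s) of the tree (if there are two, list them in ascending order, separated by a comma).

If K is removed the pieces have sizes 10, 5, 5, all ≤ ⌊21/2⌋ = 10.
Every other node leaves some component of size > 10, so the centroid is unique.

K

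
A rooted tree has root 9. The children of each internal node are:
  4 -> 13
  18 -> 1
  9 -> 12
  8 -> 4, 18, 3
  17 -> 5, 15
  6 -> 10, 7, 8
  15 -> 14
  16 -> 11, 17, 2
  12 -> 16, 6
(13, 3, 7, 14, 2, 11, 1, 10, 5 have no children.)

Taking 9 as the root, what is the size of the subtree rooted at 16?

Descendants of 16 (including itself): 16, 17, 2, 11, 15, 5, 14. That's 7.

7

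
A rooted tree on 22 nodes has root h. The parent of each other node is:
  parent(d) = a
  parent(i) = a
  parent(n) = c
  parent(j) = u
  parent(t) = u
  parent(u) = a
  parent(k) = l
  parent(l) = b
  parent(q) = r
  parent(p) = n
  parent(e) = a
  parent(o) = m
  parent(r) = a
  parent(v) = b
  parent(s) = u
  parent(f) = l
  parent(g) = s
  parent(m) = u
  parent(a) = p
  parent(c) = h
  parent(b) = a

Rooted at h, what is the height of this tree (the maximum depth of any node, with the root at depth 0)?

o sits deepest: h-c-n-p-a-u-m-o — 7 edges from the root.

7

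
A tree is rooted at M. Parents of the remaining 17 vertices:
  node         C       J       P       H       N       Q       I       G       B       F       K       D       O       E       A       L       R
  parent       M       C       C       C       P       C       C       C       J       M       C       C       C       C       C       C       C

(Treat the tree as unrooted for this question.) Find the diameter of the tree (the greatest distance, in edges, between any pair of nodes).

4

BFS from F reaches N last, at distance 4; BFS from N confirms no node is farther.
Path: F – M – C – P – N.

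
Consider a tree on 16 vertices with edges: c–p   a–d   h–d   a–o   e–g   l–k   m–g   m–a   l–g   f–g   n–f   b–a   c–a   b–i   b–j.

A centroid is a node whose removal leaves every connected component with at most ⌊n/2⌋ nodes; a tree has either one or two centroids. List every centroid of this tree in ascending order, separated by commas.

Delete a: the remaining components have sizes 7, 3, 2, 2, 1. Max 7 ≤ 8, so a is a centroid.
Every other node leaves some component of size > 8, so the centroid is unique.

a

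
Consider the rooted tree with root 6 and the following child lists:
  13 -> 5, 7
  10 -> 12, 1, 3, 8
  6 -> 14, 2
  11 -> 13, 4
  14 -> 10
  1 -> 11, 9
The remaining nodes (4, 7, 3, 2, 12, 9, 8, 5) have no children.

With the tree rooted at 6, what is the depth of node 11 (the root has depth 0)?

4

Climbing from 11 to the root: 11 – 1 – 10 – 14 – 6. That's 4 steps.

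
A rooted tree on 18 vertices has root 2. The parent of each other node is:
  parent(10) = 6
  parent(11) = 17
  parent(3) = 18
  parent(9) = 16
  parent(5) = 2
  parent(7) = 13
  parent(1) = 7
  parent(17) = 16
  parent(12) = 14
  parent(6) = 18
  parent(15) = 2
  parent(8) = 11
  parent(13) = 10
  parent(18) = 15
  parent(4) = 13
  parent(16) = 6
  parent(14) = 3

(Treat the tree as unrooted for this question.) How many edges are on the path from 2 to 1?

7

2–15–18–6–10–13–7–1: 7 edges.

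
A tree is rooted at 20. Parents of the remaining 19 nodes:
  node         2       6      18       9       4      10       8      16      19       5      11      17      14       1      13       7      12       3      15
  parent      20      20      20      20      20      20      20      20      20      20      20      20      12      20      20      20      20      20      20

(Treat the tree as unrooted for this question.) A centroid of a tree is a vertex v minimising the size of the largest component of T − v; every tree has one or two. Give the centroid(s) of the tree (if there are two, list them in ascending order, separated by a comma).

Removing 20 splits the tree into components of sizes 2, 1, 1, 1, 1, 1, 1, 1, 1, 1, 1, 1, 1, 1, 1, 1, 1, 1; the largest is 2 ≤ ⌊20/2⌋ = 10.
Every other node leaves some component of size > 10, so the centroid is unique.

20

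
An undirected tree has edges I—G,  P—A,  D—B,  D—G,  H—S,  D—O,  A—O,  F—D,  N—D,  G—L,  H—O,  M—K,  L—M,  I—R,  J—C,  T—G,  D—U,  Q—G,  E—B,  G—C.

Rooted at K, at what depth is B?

5

K → M → L → G → D → B — 5 edges.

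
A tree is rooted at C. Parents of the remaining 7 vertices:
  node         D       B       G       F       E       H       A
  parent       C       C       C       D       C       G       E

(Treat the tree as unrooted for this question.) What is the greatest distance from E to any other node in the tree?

The node farthest from E is H (F also at distance 3), via E–C–G–H — 3 edges.

3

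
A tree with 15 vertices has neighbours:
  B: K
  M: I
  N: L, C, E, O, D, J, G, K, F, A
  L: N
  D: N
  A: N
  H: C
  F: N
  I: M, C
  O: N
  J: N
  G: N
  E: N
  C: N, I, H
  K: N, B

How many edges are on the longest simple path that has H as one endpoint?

Distances from H peak at 4, attained at B.
H – C – N – K – B

4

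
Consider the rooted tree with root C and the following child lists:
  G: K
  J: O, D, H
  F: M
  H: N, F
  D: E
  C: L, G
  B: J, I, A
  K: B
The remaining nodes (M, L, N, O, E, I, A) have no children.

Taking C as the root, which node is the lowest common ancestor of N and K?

K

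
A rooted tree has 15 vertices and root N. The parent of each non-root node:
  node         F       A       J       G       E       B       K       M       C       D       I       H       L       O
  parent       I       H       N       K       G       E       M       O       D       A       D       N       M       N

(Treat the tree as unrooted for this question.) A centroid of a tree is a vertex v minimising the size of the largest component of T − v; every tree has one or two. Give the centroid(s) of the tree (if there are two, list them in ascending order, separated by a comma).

N

Removing N splits the tree into components of sizes 7, 6, 1; the largest is 7 ≤ ⌊15/2⌋ = 7.
No neighbour of N does as well, so N is the unique centroid.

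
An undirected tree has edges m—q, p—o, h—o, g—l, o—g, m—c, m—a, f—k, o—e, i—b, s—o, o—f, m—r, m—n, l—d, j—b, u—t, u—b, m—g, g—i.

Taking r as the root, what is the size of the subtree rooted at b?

4

b's subtree: {b, u, j, t}, size 4.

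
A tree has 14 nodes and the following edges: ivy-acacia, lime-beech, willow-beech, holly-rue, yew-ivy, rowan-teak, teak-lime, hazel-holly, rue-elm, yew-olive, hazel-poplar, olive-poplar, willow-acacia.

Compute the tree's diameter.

A longest path is elm-rue-holly-hazel-poplar-olive-yew-ivy-acacia-willow-beech-lime-teak-rowan, with 13 edges.

13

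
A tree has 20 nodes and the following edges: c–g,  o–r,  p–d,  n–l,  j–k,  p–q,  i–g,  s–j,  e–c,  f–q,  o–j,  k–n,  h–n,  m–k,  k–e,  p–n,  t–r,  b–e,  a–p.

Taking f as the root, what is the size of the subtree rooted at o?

The subtree rooted at o contains: o, r, t — 3 nodes.

3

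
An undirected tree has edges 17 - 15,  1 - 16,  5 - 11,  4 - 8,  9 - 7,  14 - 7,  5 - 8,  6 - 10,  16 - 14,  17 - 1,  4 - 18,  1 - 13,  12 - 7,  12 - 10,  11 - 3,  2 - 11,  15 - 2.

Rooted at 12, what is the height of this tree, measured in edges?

A deepest node is 18, reached by 12 → 7 → 14 → 16 → 1 → 17 → 15 → 2 → 11 → 5 → 8 → 4 → 18.
That path has 12 edges, so the height is 12.

12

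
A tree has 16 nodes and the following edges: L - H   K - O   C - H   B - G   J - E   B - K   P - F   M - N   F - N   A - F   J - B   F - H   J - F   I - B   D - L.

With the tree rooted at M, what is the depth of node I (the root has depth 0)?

Path from M to I: M–N–F–J–B–I, which has 5 edges.

5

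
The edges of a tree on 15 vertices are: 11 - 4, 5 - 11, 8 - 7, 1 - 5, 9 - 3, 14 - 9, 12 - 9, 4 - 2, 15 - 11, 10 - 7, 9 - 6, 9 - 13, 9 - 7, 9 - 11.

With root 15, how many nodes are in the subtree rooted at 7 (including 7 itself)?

3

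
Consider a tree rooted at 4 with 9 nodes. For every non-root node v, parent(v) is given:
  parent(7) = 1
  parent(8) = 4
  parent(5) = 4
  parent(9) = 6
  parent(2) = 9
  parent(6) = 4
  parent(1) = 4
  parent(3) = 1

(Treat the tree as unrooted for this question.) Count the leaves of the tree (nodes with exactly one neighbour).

The leaves are 2, 3, 5, 7, 8.
That is 5 leaves.

5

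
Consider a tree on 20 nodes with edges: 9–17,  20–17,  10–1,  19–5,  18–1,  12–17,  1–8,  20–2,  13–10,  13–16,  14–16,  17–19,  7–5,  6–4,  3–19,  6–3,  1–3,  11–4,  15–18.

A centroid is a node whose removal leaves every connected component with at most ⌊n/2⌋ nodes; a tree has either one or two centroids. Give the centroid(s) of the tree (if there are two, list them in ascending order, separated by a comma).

3

Removing 3 splits the tree into components of sizes 8, 8, 3; the largest is 8 ≤ ⌊20/2⌋ = 10.
Every other node leaves some component of size > 10, so the centroid is unique.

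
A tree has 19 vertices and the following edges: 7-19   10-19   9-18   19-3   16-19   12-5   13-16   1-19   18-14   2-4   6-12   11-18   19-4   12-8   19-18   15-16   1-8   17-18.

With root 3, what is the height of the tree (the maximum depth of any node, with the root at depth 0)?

6 sits deepest: 3 – 19 – 1 – 8 – 12 – 6 — 5 edges from the root.

5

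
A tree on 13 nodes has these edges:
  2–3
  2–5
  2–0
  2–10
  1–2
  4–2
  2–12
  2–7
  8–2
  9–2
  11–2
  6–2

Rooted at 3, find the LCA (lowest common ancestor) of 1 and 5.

2

1's ancestor chain is 1, 2, 3 and 5's is 5, 2, 3; they first meet at 2.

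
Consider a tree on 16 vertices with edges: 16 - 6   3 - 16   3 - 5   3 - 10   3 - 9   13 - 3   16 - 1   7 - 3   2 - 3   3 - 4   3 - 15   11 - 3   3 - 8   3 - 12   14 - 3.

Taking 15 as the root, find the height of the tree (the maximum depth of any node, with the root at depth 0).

A deepest node is 1, reached by 15-3-16-1.
That path has 3 edges, so the height is 3.

3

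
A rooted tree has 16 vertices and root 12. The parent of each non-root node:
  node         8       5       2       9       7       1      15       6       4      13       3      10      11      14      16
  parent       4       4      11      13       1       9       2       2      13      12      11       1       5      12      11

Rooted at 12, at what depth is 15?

6

Climbing from 15 to the root: 15 → 2 → 11 → 5 → 4 → 13 → 12. That's 6 steps.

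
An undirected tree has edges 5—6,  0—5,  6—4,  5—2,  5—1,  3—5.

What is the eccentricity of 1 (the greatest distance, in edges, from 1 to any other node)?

The node farthest from 1 is 4, via 1-5-6-4 — 3 edges.

3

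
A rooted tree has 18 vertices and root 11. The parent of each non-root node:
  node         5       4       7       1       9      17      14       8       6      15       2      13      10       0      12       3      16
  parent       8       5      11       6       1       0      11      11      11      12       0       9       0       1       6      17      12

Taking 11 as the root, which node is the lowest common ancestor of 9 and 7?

11

9's ancestor chain is 9, 1, 6, 11 and 7's is 7, 11; they first meet at 11.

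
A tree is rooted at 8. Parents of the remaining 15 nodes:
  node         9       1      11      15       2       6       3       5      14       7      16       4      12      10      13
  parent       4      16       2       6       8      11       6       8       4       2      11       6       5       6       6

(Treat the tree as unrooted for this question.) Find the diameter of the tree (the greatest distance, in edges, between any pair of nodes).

7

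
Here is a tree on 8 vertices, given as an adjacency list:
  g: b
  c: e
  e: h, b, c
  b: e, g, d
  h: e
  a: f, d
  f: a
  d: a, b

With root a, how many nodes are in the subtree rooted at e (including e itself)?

3

Descendants of e (including itself): e, h, c. That's 3.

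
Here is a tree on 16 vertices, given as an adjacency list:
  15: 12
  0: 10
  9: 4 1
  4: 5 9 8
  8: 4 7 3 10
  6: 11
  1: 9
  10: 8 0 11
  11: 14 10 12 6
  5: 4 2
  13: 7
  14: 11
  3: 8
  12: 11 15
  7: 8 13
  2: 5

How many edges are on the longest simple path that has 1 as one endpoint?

7

A farthest node from 1 is 15.
The path 1–9–4–8–10–11–12–15 has 7 edges.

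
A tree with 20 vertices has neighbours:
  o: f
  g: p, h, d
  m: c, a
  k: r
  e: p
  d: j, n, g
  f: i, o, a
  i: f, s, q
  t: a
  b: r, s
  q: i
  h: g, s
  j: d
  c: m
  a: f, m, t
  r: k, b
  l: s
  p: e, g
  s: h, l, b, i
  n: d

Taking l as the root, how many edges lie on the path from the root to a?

4

Path from l to a: l → s → i → f → a, which has 4 edges.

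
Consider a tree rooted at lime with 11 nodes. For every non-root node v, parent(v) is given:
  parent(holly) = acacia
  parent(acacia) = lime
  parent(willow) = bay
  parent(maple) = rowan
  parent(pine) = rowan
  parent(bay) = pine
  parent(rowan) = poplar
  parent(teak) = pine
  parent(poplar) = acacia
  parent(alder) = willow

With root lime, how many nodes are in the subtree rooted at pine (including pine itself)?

5

pine's subtree: {pine, teak, bay, willow, alder}, size 5.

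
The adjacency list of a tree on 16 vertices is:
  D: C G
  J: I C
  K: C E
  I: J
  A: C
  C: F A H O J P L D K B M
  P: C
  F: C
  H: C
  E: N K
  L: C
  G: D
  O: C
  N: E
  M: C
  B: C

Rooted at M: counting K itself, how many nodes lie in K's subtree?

Descendants of K (including itself): K, E, N. That's 3.

3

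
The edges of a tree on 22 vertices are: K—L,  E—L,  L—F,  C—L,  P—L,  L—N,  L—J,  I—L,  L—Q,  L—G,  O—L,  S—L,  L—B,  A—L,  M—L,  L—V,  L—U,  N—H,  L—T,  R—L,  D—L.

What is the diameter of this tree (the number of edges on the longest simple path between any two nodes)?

Starting from H, a farthest node is U at distance 3.
One longest path: H–N–L–U.
So the diameter is 3.

3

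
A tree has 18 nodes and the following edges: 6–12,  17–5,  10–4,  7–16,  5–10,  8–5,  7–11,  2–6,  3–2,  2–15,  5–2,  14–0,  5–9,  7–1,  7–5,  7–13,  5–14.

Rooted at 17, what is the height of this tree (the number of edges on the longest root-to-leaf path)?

4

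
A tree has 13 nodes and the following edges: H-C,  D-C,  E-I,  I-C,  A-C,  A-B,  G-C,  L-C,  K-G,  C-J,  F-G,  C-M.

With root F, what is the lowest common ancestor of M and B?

Path M→root: M C G F; path B→root: B A C G F.
First common node: C.

C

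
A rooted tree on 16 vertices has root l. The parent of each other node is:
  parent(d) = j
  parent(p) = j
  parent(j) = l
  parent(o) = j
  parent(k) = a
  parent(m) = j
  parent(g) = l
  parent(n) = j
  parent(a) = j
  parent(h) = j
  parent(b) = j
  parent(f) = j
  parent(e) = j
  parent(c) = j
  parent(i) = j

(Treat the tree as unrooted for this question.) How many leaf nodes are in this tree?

13

The leaves are b, c, d, e, f, g, h, i, k, m, n, o, p.
That is 13 leaves.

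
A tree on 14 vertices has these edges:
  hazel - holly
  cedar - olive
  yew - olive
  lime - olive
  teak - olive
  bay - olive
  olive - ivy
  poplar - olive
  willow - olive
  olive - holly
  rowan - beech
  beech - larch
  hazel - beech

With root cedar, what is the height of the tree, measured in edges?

The longest root-to-leaf path is cedar-olive-holly-hazel-beech-larch (5 edges).

5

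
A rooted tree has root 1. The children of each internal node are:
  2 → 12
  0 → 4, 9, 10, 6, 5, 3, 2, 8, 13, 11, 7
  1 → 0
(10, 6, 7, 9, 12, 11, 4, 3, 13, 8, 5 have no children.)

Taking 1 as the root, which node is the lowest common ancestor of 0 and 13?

0

0's ancestor chain is 0, 1 and 13's is 13, 0, 1; they first meet at 0.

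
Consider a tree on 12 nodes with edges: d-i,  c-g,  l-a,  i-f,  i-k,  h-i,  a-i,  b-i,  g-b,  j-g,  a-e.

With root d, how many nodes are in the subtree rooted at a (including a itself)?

Descendants of a (including itself): a, l, e. That's 3.

3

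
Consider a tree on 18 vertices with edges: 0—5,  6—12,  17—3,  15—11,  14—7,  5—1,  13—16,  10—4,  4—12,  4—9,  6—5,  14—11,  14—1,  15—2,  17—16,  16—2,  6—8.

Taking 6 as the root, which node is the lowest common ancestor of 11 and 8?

6

Path 11→root: 11 14 1 5 6; path 8→root: 8 6.
First common node: 6.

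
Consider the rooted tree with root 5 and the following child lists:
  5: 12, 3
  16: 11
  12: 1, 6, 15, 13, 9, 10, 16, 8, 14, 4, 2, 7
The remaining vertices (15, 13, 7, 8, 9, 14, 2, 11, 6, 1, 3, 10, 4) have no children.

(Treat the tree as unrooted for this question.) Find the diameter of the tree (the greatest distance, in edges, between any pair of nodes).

4

BFS from 3 reaches 11 last, at distance 4; BFS from 11 confirms no node is farther.
Path: 3 – 5 – 12 – 16 – 11.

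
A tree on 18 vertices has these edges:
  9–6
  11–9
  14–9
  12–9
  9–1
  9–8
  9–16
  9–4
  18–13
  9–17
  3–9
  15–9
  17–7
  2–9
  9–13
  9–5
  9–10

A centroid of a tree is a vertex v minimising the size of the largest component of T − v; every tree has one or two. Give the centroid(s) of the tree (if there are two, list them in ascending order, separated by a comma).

Removing 9 splits the tree into components of sizes 2, 2, 1, 1, 1, 1, 1, 1, 1, 1, 1, 1, 1, 1, 1; the largest is 2 ≤ ⌊18/2⌋ = 9.
Every other node leaves some component of size > 9, so the centroid is unique.

9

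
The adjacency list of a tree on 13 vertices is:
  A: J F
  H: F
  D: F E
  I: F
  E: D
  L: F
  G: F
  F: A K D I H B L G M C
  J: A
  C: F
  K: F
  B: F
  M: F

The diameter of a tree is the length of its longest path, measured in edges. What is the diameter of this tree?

Starting from J, a farthest node is E at distance 4.
One longest path: J-A-F-D-E.
So the diameter is 4.

4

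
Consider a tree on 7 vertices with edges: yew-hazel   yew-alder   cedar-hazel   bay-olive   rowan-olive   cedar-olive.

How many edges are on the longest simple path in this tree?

5

A longest path is rowan – olive – cedar – hazel – yew – alder, with 5 edges.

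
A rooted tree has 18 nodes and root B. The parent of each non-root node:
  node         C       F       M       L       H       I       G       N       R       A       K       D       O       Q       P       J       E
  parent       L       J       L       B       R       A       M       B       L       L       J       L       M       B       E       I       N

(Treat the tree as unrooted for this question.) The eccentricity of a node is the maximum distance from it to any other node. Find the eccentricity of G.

The node farthest from G is K (P, F also at distance 6), via G – M – L – A – I – J – K — 6 edges.

6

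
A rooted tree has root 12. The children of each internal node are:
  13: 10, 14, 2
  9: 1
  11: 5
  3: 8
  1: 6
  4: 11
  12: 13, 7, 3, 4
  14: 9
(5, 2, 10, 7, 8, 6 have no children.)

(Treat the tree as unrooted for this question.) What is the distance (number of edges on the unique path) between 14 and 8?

14 - 13 - 12 - 3 - 8: 4 edges.

4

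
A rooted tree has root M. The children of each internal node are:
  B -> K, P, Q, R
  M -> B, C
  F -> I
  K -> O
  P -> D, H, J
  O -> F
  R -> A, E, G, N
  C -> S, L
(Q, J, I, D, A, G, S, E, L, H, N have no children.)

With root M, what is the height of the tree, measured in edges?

5

I sits deepest: M → B → K → O → F → I — 5 edges from the root.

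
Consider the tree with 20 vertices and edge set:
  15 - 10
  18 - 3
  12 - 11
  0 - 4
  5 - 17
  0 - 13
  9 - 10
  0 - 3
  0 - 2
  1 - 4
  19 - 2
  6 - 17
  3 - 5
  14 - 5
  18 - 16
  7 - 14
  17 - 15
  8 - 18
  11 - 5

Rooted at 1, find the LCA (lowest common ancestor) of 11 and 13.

11's ancestor chain is 11, 5, 3, 0, 4, 1 and 13's is 13, 0, 4, 1; they first meet at 0.

0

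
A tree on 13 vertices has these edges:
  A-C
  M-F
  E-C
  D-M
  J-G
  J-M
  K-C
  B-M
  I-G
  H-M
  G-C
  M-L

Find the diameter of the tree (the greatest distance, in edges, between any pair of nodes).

Starting from F, a farthest node is A at distance 5.
One longest path: F – M – J – G – C – A.
So the diameter is 5.

5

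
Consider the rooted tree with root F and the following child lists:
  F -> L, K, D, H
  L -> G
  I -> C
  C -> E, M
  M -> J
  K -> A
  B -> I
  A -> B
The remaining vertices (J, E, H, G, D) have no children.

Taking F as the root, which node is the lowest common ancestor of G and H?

F

Ancestors of G (toward the root): G, L, F.
Ancestors of H: H, F.
The deepest node appearing in both lists is F.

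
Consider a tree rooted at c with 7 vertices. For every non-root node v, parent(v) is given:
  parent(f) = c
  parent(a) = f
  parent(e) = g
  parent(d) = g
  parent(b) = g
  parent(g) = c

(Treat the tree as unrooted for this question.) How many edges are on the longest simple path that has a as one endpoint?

4

A farthest node from a is d (e, b also at distance 4).
The path a-f-c-g-d has 4 edges.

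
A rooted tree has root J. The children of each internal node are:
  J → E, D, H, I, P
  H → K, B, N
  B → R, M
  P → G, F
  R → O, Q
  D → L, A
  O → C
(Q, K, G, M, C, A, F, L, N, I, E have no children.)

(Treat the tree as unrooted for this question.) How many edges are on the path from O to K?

Walking from O: O - R - B - H - K. Length 4.

4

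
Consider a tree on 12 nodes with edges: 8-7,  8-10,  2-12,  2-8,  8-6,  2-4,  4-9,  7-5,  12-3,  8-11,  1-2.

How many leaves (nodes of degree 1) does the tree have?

7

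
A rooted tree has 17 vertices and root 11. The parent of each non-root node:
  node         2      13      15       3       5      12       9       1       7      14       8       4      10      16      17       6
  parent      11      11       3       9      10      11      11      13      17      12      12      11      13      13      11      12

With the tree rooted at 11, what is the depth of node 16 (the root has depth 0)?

Path from 11 to 16: 11 → 13 → 16, which has 2 edges.

2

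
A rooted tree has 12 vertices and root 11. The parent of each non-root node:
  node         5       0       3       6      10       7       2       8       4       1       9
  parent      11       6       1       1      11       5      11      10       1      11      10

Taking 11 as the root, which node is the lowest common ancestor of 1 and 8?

11

1's ancestor chain is 1, 11 and 8's is 8, 10, 11; they first meet at 11.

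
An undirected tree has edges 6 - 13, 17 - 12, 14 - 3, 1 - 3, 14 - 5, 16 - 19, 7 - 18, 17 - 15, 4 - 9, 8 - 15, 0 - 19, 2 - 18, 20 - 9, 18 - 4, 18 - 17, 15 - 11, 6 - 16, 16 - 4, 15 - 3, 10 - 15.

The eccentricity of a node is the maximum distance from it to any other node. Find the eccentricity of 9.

7

A farthest node from 9 is 5.
The path 9-4-18-17-15-3-14-5 has 7 edges.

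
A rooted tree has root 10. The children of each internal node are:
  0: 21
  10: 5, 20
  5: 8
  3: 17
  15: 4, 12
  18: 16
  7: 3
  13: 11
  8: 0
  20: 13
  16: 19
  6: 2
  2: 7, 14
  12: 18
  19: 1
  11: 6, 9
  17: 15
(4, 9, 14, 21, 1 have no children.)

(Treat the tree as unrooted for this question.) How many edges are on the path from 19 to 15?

4

The path is 19–16–18–12–15, which has 4 edges.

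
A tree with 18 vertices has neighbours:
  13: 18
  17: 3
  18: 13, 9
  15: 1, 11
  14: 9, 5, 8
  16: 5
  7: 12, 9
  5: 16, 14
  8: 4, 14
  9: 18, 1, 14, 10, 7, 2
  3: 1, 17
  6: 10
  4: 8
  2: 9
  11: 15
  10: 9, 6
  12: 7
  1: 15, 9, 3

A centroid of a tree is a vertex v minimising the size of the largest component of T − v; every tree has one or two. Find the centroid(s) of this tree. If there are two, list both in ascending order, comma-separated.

9

Delete 9: the remaining components have sizes 5, 5, 2, 2, 2, 1. Max 5 ≤ 9, so 9 is a centroid.
No neighbour of 9 does as well, so 9 is the unique centroid.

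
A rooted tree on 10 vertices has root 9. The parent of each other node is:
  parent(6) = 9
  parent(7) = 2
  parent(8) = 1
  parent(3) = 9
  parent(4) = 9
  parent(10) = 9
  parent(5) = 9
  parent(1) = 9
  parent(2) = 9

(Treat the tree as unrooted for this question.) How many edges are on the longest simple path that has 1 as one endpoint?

A farthest node from 1 is 7.
The path 1 – 9 – 2 – 7 has 3 edges.

3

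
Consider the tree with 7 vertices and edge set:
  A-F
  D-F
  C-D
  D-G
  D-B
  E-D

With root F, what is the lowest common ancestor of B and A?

F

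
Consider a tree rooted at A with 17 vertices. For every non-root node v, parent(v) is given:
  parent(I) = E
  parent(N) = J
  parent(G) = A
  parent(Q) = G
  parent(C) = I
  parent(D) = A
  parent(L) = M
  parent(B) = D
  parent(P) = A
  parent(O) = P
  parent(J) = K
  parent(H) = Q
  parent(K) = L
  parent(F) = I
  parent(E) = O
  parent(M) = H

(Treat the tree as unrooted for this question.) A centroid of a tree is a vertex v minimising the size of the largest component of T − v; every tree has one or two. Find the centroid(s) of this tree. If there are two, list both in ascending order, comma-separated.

A

Delete A: the remaining components have sizes 8, 6, 2. Max 8 ≤ 8, so A is a centroid.
Every other node leaves some component of size > 8, so the centroid is unique.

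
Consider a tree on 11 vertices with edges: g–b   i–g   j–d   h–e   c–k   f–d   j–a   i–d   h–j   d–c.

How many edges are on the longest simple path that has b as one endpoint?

The node farthest from b is e, via b – g – i – d – j – h – e — 6 edges.

6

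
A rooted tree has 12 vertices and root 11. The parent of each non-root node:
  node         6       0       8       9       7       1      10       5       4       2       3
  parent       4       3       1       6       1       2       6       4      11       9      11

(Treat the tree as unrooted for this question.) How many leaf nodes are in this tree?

5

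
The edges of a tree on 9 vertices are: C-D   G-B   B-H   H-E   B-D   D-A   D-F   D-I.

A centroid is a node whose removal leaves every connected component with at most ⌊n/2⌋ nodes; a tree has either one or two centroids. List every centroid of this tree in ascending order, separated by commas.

D

Delete D: the remaining components have sizes 4, 1, 1, 1, 1. Max 4 ≤ 4, so D is a centroid.
No neighbour of D does as well, so D is the unique centroid.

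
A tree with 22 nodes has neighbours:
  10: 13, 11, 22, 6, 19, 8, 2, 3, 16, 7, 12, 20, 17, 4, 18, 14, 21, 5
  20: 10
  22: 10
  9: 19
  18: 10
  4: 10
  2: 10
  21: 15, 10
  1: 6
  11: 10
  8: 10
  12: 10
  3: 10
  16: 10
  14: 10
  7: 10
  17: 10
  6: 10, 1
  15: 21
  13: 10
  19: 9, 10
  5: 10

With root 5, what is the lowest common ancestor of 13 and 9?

Ancestors of 13 (toward the root): 13, 10, 5.
Ancestors of 9: 9, 19, 10, 5.
The deepest node appearing in both lists is 10.

10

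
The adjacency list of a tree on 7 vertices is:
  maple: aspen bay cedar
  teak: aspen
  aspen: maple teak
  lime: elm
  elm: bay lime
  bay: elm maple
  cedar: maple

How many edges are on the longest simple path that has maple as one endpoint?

3

Distances from maple peak at 3, attained at lime.
maple–bay–elm–lime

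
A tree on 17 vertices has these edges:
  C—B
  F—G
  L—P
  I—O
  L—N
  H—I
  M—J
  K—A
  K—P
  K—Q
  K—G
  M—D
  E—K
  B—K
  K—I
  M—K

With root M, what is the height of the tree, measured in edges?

4

The longest root-to-leaf path is M–K–P–L–N (4 edges).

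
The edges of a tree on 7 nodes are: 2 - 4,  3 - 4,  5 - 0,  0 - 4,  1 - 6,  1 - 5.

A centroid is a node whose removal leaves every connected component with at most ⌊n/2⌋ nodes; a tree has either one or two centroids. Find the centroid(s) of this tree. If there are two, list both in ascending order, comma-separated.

If 0 is removed the pieces have sizes 3, 3, all ≤ ⌊7/2⌋ = 3.
Every other node leaves some component of size > 3, so the centroid is unique.

0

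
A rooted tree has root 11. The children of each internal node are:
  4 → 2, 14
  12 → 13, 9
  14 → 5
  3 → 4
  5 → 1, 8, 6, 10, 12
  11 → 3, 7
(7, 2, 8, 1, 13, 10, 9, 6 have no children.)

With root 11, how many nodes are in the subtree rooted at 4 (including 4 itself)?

The subtree rooted at 4 contains: 4, 14, 2, 5, 12, 8, 1, 6, 10, 13, 9 — 11 nodes.

11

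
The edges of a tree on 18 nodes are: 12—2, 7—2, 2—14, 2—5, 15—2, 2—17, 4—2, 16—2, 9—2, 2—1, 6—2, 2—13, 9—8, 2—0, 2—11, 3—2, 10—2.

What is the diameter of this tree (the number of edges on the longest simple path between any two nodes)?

BFS from 8 reaches 3 last, at distance 3; BFS from 3 confirms no node is farther.
Path: 8–9–2–3.

3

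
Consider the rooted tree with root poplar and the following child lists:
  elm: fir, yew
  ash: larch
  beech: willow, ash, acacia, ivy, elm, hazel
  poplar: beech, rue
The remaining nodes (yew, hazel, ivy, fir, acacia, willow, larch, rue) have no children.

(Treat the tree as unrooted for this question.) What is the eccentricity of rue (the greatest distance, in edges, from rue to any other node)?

4

A farthest node from rue is yew (fir, larch also at distance 4).
The path rue – poplar – beech – elm – yew has 4 edges.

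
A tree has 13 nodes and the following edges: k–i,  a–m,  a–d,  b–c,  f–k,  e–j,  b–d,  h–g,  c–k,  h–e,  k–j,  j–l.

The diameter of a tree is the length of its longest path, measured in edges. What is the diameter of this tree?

A longest path is m – a – d – b – c – k – j – e – h – g, with 9 edges.

9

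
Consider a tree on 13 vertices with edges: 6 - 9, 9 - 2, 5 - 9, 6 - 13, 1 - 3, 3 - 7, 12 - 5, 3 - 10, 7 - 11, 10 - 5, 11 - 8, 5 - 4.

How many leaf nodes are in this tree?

Degree-1 nodes: 1, 2, 4, 8, 12, 13 — 6 of them.

6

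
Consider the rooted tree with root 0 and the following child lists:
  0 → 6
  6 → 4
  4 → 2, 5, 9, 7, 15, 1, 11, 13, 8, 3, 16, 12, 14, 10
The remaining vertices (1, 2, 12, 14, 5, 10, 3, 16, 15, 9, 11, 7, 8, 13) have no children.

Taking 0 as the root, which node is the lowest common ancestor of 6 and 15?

6's ancestor chain is 6, 0 and 15's is 15, 4, 6, 0; they first meet at 6.

6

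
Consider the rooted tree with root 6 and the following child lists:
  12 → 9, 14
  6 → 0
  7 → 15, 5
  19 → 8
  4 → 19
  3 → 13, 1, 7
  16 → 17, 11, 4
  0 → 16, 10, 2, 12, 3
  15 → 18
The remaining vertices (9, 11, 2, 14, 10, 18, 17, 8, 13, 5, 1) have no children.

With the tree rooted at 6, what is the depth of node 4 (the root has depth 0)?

3

Path from 6 to 4: 6 → 0 → 16 → 4, which has 3 edges.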